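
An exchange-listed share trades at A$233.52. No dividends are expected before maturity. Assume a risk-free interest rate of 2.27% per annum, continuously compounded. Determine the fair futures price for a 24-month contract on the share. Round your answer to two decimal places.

F = S·e^(rT) = 233.52 · e^(0.0227 × 24/12)
= 233.52 · e^0.045400 = 233.52 × 1.046446
F = A$244.37

A$244.37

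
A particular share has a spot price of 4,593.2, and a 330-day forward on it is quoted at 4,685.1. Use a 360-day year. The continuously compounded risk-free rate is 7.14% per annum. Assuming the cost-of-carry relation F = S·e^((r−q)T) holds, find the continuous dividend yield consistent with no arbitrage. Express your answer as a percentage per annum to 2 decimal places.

From F = S·e^((r−q)T): (r − q) = ln(F/S)/T
ln(4685.1/4593.2) = ln(1.020008) = 0.019810
(r − q) = 0.019810 / (330/360) = 0.021611
q = r − ln(F/S)/T = 0.0714 − 0.021611 = 0.049789
q = 4.98%

4.98%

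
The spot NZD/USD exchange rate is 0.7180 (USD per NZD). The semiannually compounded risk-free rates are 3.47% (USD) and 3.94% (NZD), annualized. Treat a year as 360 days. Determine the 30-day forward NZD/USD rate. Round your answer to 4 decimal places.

0.7177

By covered interest parity, F = S · (1+r_USD/2)^(2T) / (1+r_NZD/2)^(2T)
= 0.7180 × 1.002871 / 1.003257 = 0.7180 × 0.999615
F = 0.7177 USD per NZD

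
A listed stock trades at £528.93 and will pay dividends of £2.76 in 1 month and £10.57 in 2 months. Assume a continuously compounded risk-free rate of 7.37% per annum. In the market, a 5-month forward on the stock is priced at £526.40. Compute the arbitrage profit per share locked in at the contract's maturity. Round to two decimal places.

PV(dividends) I = 2.76·e^(−0.0737·1/12) + 10.57·e^(−0.0737·2/12) = 13.1841
Fair forward F* = (S − I)·e^(rT) = (528.93 − 13.1841)·e^0.030708 = 515.7459 × 1.031184 = 531.8289
Market £526.40 < fair 531.8289: forward underpriced → reverse cash-and-carry (short the stock, invest proceeds at r, pay the dividends, go long the forward).
Profit at T = |F_mkt − F*| = |526.40 − 531.8289| = £5.43 per share

£5.43 per share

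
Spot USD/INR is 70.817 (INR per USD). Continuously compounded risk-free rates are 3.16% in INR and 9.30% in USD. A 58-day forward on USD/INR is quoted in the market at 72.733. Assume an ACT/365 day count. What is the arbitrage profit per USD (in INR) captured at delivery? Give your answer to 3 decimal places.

2.604 per USD (in INR)

Fair forward: F* = S·e^(carry·T), with carry = (r_INR − r_USD) = 0.0316 − 0.0930 = -0.0614
F* = 70.817 · e^(-0.0614 × 58/365) = 70.817 · e^-0.009757 = 70.817 × 0.990290 = 70.1294
Market 72.733 > fair 70.1294: forward overpriced → cash-and-carry (buy spot, short the forward).
At maturity, profit = |F_mkt − F*| = |72.733 − 70.1294| = 2.604 per USD (in INR)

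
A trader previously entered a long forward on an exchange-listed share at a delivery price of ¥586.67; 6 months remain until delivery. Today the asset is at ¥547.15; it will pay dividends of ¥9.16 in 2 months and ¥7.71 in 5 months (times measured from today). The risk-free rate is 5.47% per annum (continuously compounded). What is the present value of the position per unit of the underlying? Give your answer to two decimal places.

-¥40.31

PV(remaining dividends) I = 9.16·e^(−0.0547·2/12) + 7.71·e^(−0.0547·5/12) = 16.6131
Current forward F = (S − I)·e^(rT) = (547.15 − 16.6131)·e^(0.0547·6/12) = 530.5369 × 1.027727 = 545.2471
Value (long) = (F − K)·e^(−rT) = (545.2471 − 586.67) × 0.973021 = -40.3054
Value = -¥40.31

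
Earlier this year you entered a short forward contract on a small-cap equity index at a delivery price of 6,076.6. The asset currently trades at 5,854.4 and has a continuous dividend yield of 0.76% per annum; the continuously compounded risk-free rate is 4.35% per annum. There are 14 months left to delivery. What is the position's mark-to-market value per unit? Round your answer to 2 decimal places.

Current fair forward for the remaining 14 months: F = S·e^((r − q)·T), (r − q) = 0.0435 − 0.0076 = 0.0359
F = 5854.4 · e^(0.0359 × 14/12) = 5854.4 × 1.04277281 = 6104.8091
Value of long forward = (F − K)·e^(−rT) = (6104.8091 − 6076.6) · e^(−0.0435·14/12)
= 28.2091 × 0.95051627 = 26.81
Short position value = −(long value) = -26.81

-26.81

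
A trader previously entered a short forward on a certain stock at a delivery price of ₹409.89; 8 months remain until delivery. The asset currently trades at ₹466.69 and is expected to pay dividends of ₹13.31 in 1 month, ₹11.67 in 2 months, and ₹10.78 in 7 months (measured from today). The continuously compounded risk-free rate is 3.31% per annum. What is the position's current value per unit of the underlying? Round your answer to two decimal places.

-₹30.29

PV(remaining dividends) I = 13.31·e^(−0.0331·1/12) + 11.67·e^(−0.0331·2/12) + 10.78·e^(−0.0331·7/12) = 35.4530
Current forward F = (S − I)·e^(rT) = (466.69 − 35.4530)·e^(0.0331·8/12) = 431.2370 × 1.022312 = 440.8588
Value (long) = (F − K)·e^(−rT) = (440.8588 − 409.89) × 0.978175 = 30.2929
Short position value = −(long value) = -₹30.29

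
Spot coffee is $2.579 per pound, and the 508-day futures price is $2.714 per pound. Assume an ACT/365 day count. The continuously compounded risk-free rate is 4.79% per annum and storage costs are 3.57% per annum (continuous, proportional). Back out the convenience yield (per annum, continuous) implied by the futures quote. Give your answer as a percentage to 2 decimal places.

4.69%

F = S·e^((r+u−y)T) ⇒ (r+u−y) = ln(F/S)/T
ln(2.714/2.579) = 0.051022; /T ⇒ 0.036660
y = r + u − ln(F/S)/T = 0.0479 + 0.0357 − 0.036660 = 0.046940
y = 4.69%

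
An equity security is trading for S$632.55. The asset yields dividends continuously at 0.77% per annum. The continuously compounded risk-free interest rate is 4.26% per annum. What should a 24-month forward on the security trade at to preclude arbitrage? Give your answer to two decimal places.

F = S·e^((r − q)T) = 632.55 · e^((0.0426 − 0.0077) × 24/12)
= 632.55 · e^0.069800 = 632.55 × 1.072294
F = S$678.28

S$678.28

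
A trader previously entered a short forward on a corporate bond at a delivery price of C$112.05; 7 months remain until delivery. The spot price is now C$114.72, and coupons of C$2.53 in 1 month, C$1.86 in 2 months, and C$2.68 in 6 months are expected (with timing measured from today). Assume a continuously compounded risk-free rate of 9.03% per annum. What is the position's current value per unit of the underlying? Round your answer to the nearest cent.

-C$1.51

PV(remaining coupons) I = 2.53·e^(−0.0903·1/12) + 1.86·e^(−0.0903·2/12) + 2.68·e^(−0.0903·6/12) = 6.9049
Current forward F = (S − I)·e^(rT) = (114.72 − 6.9049)·e^(0.0903·7/12) = 107.8151 × 1.054087 = 113.6465
Value (long) = (F − K)·e^(−rT) = (113.6465 − 112.05) × 0.948688 = 1.5146
Short position value = −(long value) = -C$1.51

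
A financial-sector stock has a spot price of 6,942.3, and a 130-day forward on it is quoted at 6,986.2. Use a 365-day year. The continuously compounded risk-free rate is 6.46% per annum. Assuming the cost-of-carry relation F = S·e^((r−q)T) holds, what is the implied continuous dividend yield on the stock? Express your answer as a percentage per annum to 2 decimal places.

4.69%

From F = S·e^((r−q)T): (r − q) = ln(F/S)/T
ln(6986.2/6942.3) = ln(1.006324) = 0.006304
(r − q) = 0.006304 / (130/365) = 0.017700
q = r − ln(F/S)/T = 0.0646 − 0.017700 = 0.046900
q = 4.69%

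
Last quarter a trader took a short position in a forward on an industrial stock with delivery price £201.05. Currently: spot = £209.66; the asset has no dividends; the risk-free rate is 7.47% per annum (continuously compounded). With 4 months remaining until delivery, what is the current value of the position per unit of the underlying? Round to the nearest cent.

-£13.55

Current fair forward for the remaining 4 months: F = S·e^(r·T), r = 0.0747
F = 209.66 · e^(0.0747 × 4/12) = 209.66 × 1.025213 = 214.9462
Value of long forward = (F − K)·e^(−rT) = (214.9462 − 201.05) · e^(−0.0747·4/12)
= 13.8962 × 0.975407 = 13.55
Short position value = −(long value) = -£13.55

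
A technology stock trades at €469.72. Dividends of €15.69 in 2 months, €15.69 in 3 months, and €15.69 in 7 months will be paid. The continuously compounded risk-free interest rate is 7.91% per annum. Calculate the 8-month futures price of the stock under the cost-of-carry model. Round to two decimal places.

€446.82

PV(dividends) I = 15.69·e^(−0.0791·2/12) + 15.69·e^(−0.0791·3/12) + 15.69·e^(−0.0791·7/12)
I = 15.4845 + 15.3828 + 14.9825 = 45.8498
F = (S − I)·e^(rT) = (469.72 − 45.8498) · e^(0.0791·8/12)
= 423.8702 · e^0.052733 = 423.8702 × 1.054148 = €446.82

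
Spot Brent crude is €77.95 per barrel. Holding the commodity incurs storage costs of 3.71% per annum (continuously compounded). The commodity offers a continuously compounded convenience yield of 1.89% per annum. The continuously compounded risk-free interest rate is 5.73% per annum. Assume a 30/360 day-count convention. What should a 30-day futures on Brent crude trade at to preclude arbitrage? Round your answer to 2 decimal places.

Net carry = r + u − y = 0.0573 + 0.0371 − 0.0189 = 0.0755
F = S·e^((r+u−y)T) = 77.95 · e^(0.0755 × 30/360) = 77.95 · e^0.006292
= 77.95 × 1.006312 = €78.44 per barrel

€78.44 per barrel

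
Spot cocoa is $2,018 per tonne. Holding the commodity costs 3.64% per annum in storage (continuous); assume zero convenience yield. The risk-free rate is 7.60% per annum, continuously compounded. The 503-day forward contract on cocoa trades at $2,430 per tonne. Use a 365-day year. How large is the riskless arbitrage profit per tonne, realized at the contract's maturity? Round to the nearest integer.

$74 per tonne

Fair forward: F* = S·e^(carry·T), with carry = (r + u) = 0.0760 + 0.0364 = 0.1124
F* = 2018 · e^(0.1124 × 503/365) = 2018 · e^0.154896 = 2018 × 1.167537 = $2356.0897
Market $2430 > fair $2356.0897: forward overpriced → cash-and-carry (buy spot, short the forward).
At maturity, profit = |F_mkt − F*| = |2430 − 2356.0897| = $74 per tonne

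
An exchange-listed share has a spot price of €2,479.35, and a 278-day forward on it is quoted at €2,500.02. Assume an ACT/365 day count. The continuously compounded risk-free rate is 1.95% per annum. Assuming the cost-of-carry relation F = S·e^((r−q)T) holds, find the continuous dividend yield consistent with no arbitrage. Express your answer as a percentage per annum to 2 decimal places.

0.86%

From F = S·e^((r−q)T): (r − q) = ln(F/S)/T
ln(2500.02/2479.35) = ln(1.008337) = 0.008302
(r − q) = 0.008302 / (278/365) = 0.010900
q = r − ln(F/S)/T = 0.0195 − 0.010900 = 0.008600
q = 0.86%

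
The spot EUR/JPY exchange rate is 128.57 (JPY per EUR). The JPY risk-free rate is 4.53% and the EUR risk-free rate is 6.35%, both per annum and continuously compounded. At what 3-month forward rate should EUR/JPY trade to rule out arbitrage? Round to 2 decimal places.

127.99

F = S·e^((r_JPY − r_EUR)T) = 128.57 · e^((0.0453 − 0.0635) × 3/12)
= 128.57 · e^-0.004550 = 128.57 × 0.995460
F = 127.99 JPY per EUR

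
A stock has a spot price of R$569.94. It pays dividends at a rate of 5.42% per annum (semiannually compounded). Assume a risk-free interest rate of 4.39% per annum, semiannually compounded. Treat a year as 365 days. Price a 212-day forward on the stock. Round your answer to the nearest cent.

R$566.62

F = S · (1+r/2)^(2T) / (1+q/2)^(2T)
= 569.94 × 1.025543 / 1.031549 = 569.94 × 0.994178
F = R$566.62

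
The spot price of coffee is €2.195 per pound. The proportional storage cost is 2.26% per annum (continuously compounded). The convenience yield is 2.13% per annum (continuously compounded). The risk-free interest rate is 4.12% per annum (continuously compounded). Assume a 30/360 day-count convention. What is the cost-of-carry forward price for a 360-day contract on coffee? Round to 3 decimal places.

Net carry = r + u − y = 0.0412 + 0.0226 − 0.0213 = 0.0425
F = S·e^((r+u−y)T) = 2.195 · e^(0.0425 × 360/360) = 2.195 · e^0.042500
= 2.195 × 1.043416 = €2.290 per pound

€2.290 per pound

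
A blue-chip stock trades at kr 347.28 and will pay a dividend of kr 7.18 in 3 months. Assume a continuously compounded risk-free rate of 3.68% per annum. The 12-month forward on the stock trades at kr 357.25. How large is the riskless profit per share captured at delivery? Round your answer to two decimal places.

PV(dividends) I = 7.18·e^(−0.0368·3/12) = 7.1142
Fair forward F* = (S − I)·e^(rT) = (347.28 − 7.1142)·e^0.036800 = 340.1658 × 1.037486 = 352.9173
Market kr 357.25 > fair 352.9173: forward overpriced → cash-and-carry (borrow at r, buy the stock and collect the dividends, short the forward).
Profit at T = |F_mkt − F*| = |357.25 − 352.9173| = kr 4.33 per share

kr 4.33 per share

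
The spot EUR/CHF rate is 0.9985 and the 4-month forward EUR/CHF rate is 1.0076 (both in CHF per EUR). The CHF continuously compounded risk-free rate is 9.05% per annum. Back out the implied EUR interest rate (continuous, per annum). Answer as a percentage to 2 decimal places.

F = S·e^((r_CHF − r_EUR)T) ⇒ r_EUR = r_CHF − ln(F/S)/T
ln(1.0076/0.9985) = 0.009072; /(4/12) = 0.027216
r_EUR = 0.0905 − 0.027216 = 0.063284
r_EUR = 6.33%

6.33%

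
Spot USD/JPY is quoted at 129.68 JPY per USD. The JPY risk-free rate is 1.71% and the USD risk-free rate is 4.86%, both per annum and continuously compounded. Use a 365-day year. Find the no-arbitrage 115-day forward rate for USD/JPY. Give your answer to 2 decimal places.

128.40

F = S·e^((r_JPY − r_USD)T) = 129.68 · e^((0.0171 − 0.0486) × 115/365)
= 129.68 · e^-0.009925 = 129.68 × 0.990124
F = 128.40 JPY per USD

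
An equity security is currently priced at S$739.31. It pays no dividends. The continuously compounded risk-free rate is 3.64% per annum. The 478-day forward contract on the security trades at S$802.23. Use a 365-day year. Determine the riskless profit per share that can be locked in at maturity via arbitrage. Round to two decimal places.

Fair forward: F* = S·e^(carry·T), with carry = r = 0.0364
F* = 739.31 · e^(0.0364 × 478/365) = 739.31 · e^0.047669 = 739.31 × 1.048823 = S$775.4053
Market S$802.23 > fair S$775.4053: forward overpriced → cash-and-carry (buy spot, short the forward).
At maturity, profit = |F_mkt − F*| = |802.23 − 775.4053| = S$26.82 per share

S$26.82 per share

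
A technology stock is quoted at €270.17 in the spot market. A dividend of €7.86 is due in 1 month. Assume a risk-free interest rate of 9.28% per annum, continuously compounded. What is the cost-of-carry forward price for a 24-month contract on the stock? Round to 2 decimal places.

PV(dividends) I = 7.86·e^(−0.0928·1/12)
I = 7.7995
F = (S − I)·e^(rT) = (270.17 − 7.7995) · e^(0.0928·24/12)
= 262.3705 · e^0.185600 = 262.3705 × 1.203941 = €315.88

€315.88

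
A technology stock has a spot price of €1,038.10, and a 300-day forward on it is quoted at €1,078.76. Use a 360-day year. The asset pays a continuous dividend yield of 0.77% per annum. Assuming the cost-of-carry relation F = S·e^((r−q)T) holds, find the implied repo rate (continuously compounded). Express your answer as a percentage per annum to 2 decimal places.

From F = S·e^((r−q)T): (r − q) = ln(F/S)/T
ln(1078.76/1038.10) = ln(1.039168) = 0.038420
(r − q) = 0.038420 / (300/360) = 0.046104
r = ln(F/S)/T + q = 0.046104 + 0.0077 = 0.053804
r = 5.38%

5.38%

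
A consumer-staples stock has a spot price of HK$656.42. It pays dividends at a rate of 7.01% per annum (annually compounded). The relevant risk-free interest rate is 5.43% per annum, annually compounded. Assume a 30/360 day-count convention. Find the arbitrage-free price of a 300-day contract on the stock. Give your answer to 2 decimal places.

HK$648.33

F = S · (1+r)^T / (1+q)^T
= 656.42 × 1.045049 / 1.058084 = 656.42 × 0.987681
F = HK$648.33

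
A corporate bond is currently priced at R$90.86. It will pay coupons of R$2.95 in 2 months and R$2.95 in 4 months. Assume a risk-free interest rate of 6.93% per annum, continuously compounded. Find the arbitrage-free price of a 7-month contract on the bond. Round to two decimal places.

PV(coupons) I = 2.95·e^(−0.0693·2/12) + 2.95·e^(−0.0693·4/12)
I = 2.9161 + 2.8826 = 5.7987
F = (S − I)·e^(rT) = (90.86 − 5.7987) · e^(0.0693·7/12)
= 85.0613 · e^0.040425 = 85.0613 × 1.041253 = R$88.57

R$88.57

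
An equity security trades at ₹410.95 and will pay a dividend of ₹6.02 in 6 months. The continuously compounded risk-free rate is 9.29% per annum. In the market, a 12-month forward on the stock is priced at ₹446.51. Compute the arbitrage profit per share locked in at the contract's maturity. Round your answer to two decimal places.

PV(dividends) I = 6.02·e^(−0.0929·6/12) = 5.7468
Fair forward F* = (S − I)·e^(rT) = (410.95 − 5.7468)·e^0.092900 = 405.2032 × 1.097352 = 444.6505
Market ₹446.51 > fair 444.6505: forward overpriced → cash-and-carry (borrow at r, buy the stock and collect the dividends, short the forward).
Profit at T = |F_mkt − F*| = |446.51 − 444.6505| = ₹1.86 per share

₹1.86 per share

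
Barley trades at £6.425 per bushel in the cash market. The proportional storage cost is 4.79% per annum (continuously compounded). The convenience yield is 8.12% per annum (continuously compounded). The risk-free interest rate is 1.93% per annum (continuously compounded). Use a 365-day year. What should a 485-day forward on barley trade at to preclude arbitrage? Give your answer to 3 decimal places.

Net carry = r + u − y = 0.0193 + 0.0479 − 0.0812 = -0.0140
F = S·e^((r+u−y)T) = 6.425 · e^(-0.0140 × 485/365) = 6.425 · e^-0.018603
= 6.425 × 0.981569 = £6.307 per bushel

£6.307 per bushel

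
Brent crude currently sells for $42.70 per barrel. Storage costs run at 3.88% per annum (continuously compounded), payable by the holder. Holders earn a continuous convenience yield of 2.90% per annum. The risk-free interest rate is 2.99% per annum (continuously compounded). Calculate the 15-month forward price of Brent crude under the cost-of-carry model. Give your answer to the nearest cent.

Net carry = r + u − y = 0.0299 + 0.0388 − 0.0290 = 0.0397
F = S·e^((r+u−y)T) = 42.70 · e^(0.0397 × 15/12) = 42.70 · e^0.049625
= 42.70 × 1.050877 = $44.87 per barrel

$44.87 per barrel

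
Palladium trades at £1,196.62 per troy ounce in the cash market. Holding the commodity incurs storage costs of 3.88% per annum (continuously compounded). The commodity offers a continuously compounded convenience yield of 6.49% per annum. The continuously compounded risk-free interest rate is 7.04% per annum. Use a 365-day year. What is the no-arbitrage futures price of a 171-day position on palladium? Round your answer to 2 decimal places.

Net carry = r + u − y = 0.0704 + 0.0388 − 0.0649 = 0.0443
F = S·e^((r+u−y)T) = 1196.62 · e^(0.0443 × 171/365) = 1196.62 · e^0.02075425
= 1196.62 × 1.02097112 = £1,221.71 per troy ounce

£1,221.71 per troy ounce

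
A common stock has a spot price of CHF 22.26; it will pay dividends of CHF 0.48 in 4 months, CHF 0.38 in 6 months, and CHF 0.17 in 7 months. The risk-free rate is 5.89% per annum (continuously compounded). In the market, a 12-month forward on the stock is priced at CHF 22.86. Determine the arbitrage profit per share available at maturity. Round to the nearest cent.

CHF 0.31 per share

PV(dividends) I = 0.48·e^(−0.0589·4/12) + 0.38·e^(−0.0589·6/12) + 0.17·e^(−0.0589·7/12) = 1.0039
Fair forward F* = (S − I)·e^(rT) = (22.26 − 1.0039)·e^0.058900 = 21.2561 × 1.060669 = 22.5457
Market CHF 22.86 > fair 22.5457: forward overpriced → cash-and-carry (borrow at r, buy the stock and collect the dividends, short the forward).
Profit at T = |F_mkt − F*| = |22.86 − 22.5457| = CHF 0.31 per share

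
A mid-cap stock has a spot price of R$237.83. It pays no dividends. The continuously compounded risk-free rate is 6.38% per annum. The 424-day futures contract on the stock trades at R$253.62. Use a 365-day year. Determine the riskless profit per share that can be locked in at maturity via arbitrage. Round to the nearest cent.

Fair futures: F* = S·e^(carry·T), with carry = r = 0.0638
F* = 237.83 · e^(0.0638 × 424/365) = 237.83 · e^0.074113 = 237.83 × 1.076928 = R$256.1258
Market R$253.62 < fair R$256.1258: forward underpriced → reverse cash-and-carry (short spot, go long the forward).
At maturity, profit = |F_mkt − F*| = |253.62 − 256.1258| = R$2.51 per share

R$2.51 per share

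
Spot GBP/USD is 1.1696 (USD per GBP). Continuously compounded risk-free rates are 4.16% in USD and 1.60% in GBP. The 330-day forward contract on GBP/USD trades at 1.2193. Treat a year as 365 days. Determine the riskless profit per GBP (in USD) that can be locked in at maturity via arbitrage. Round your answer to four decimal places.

Fair forward: F* = S·e^(carry·T), with carry = (r_USD − r_GBP) = 0.0416 − 0.0160 = 0.0256
F* = 1.1696 · e^(0.0256 × 330/365) = 1.1696 · e^0.023145 = 1.1696 × 1.023415 = 1.1970
Market 1.2193 > fair 1.1970: forward overpriced → cash-and-carry (buy spot, short the forward).
At maturity, profit = |F_mkt − F*| = |1.2193 − 1.1970| = 0.0223 per GBP (in USD)

0.0223 per GBP (in USD)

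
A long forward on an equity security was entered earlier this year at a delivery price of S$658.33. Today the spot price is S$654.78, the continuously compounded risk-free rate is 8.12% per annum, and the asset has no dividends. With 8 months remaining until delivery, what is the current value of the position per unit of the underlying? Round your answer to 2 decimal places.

Current fair forward for the remaining 8 months: F = S·e^(r·T), r = 0.0812
F = 654.78 · e^(0.0812 × 8/12) = 654.78 × 1.055625 = 691.2021
Value of long forward = (F − K)·e^(−rT) = (691.2021 − 658.33) · e^(−0.0812·8/12)
= 32.8721 × 0.947306 = 31.14

S$31.14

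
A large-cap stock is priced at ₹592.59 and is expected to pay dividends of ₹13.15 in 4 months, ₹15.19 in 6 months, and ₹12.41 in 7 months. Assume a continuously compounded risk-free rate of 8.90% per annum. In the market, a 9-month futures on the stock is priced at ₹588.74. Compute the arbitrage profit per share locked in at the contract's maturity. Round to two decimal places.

PV(dividends) I = 13.15·e^(−0.0890·4/12) + 15.19·e^(−0.0890·6/12) + 12.41·e^(−0.0890·7/12) = 39.0766
Fair futures F* = (S − I)·e^(rT) = (592.59 − 39.0766)·e^0.066750 = 553.5134 × 1.069028 = 591.7213
Market ₹588.74 < fair 591.7213: forward underpriced → reverse cash-and-carry (short the stock, invest proceeds at r, pay the dividends, go long the forward).
Profit at T = |F_mkt − F*| = |588.74 − 591.7213| = ₹2.98 per share

₹2.98 per share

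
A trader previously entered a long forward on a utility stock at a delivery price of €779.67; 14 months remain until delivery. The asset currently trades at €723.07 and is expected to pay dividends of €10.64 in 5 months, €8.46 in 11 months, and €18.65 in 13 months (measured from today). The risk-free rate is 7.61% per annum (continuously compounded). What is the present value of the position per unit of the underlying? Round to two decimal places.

-€25.73

PV(remaining dividends) I = 10.64·e^(−0.0761·5/12) + 8.46·e^(−0.0761·11/12) + 18.65·e^(−0.0761·13/12) = 35.3720
Current forward F = (S − I)·e^(rT) = (723.07 − 35.3720)·e^(0.0761·14/12) = 687.6980 × 1.092844 = 751.5466
Value (long) = (F − K)·e^(−rT) = (751.5466 − 779.67) × 0.915044 = -25.7341
Value = -€25.73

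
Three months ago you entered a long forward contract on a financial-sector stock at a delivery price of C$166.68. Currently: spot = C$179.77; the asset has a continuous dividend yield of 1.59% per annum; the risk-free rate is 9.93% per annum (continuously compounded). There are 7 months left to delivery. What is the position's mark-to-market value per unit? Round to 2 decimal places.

Current fair forward for the remaining 7 months: F = S·e^((r − q)·T), (r − q) = 0.0993 − 0.0159 = 0.0834
F = 179.77 · e^(0.0834 × 7/12) = 179.77 × 1.049853 = 188.7321
Value of long forward = (F − K)·e^(−rT) = (188.7321 − 166.68) · e^(−0.0993·7/12)
= 22.0521 × 0.943721 = 20.81

C$20.81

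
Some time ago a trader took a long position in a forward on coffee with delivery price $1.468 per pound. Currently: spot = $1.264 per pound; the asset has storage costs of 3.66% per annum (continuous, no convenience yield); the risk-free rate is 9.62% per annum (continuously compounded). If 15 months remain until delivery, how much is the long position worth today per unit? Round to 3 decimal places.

Current fair forward for the remaining 15 months: F = S·e^((r + u)·T), (r + u) = 0.0962 + 0.0366 = 0.1328
F = 1.264 · e^(0.1328 × 15/12) = 1.264 × 1.180573 = 1.4922
Value of long forward = (F − K)·e^(−rT) = (1.4922 − 1.468) · e^(−0.0962·15/12)
= 0.0242 × 0.886699 = 0.021

$0.021 per pound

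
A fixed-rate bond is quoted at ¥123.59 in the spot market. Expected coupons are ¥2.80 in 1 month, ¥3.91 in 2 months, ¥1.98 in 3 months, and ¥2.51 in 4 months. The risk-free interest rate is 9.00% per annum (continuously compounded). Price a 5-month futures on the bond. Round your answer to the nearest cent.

¥116.89

PV(coupons) I = 2.80·e^(−0.0900·1/12) + 3.91·e^(−0.0900·2/12) + 1.98·e^(−0.0900·3/12) + 2.51·e^(−0.0900·4/12)
I = 2.7791 + 3.8518 + 1.9359 + 2.4358 = 11.0026
F = (S − I)·e^(rT) = (123.59 − 11.0026) · e^(0.0900·5/12)
= 112.5874 · e^0.037500 = 112.5874 × 1.038212 = ¥116.89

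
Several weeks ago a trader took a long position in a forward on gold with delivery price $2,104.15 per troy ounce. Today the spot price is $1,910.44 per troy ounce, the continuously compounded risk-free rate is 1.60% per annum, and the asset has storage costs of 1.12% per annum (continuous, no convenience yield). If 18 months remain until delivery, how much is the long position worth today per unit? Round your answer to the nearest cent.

-$111.45 per troy ounce

Current fair forward for the remaining 18 months: F = S·e^((r + u)·T), (r + u) = 0.0160 + 0.0112 = 0.0272
F = 1910.44 · e^(0.0272 × 18/12) = 1910.44 × 1.04164376 = 1989.9979
Value of long forward = (F − K)·e^(−rT) = (1989.9979 − 2104.15) · e^(−0.0160·18/12)
= -114.1521 × 0.97628571 = -111.45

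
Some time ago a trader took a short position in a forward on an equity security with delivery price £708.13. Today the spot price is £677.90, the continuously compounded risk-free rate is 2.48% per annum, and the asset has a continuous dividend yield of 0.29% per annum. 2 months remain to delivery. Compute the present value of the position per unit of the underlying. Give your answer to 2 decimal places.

£27.64

Current fair forward for the remaining 2 months: F = S·e^((r − q)·T), (r − q) = 0.0248 − 0.0029 = 0.0219
F = 677.90 · e^(0.0219 × 2/12) = 677.90 × 1.003657 = 680.3791
Value of long forward = (F − K)·e^(−rT) = (680.3791 − 708.13) · e^(−0.0248·2/12)
= -27.7509 × 0.995875 = -27.64
Short position value = −(long value) = £27.64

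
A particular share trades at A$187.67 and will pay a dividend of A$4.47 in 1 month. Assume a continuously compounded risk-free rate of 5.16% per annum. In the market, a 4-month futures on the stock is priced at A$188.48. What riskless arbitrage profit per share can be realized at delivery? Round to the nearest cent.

PV(dividends) I = 4.47·e^(−0.0516·1/12) = 4.4508
Fair futures F* = (S − I)·e^(rT) = (187.67 − 4.4508)·e^0.017200 = 183.2192 × 1.017349 = 186.3979
Market A$188.48 > fair 186.3979: forward overpriced → cash-and-carry (borrow at r, buy the stock and collect the dividends, short the forward).
Profit at T = |F_mkt − F*| = |188.48 − 186.3979| = A$2.08 per share

A$2.08 per share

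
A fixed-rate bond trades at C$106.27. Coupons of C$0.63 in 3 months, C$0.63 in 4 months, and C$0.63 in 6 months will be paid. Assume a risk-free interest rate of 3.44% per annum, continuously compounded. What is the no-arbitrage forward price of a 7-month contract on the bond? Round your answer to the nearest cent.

C$106.52

PV(coupons) I = 0.63·e^(−0.0344·3/12) + 0.63·e^(−0.0344·4/12) + 0.63·e^(−0.0344·6/12)
I = 0.6246 + 0.6228 + 0.6193 = 1.8667
F = (S − I)·e^(rT) = (106.27 − 1.8667) · e^(0.0344·7/12)
= 104.4033 · e^0.020067 = 104.4033 × 1.020270 = C$106.52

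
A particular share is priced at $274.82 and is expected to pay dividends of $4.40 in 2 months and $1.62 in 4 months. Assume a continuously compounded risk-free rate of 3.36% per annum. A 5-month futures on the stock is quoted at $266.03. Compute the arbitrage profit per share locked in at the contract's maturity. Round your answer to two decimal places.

$6.60 per share

PV(dividends) I = 4.40·e^(−0.0336·2/12) + 1.62·e^(−0.0336·4/12) = 5.9774
Fair futures F* = (S − I)·e^(rT) = (274.82 − 5.9774)·e^0.014000 = 268.8426 × 1.014098 = 272.6327
Market $266.03 < fair 272.6327: forward underpriced → reverse cash-and-carry (short the stock, invest proceeds at r, pay the dividends, go long the forward).
Profit at T = |F_mkt − F*| = |266.03 − 272.6327| = $6.60 per share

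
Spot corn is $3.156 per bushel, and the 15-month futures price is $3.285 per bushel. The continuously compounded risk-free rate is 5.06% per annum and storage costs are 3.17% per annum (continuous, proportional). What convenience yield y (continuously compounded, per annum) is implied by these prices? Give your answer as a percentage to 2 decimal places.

F = S·e^((r+u−y)T) ⇒ (r+u−y) = ln(F/S)/T
ln(3.285/3.156) = 0.040061; /T ⇒ 0.032049
y = r + u − ln(F/S)/T = 0.0506 + 0.0317 − 0.032049 = 0.050251
y = 5.03%

5.03%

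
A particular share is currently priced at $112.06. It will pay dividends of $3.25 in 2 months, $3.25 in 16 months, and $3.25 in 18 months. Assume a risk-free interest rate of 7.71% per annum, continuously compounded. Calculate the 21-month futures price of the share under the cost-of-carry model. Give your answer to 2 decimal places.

$117.91

PV(dividends) I = 3.25·e^(−0.0771·2/12) + 3.25·e^(−0.0771·16/12) + 3.25·e^(−0.0771·18/12)
I = 3.2085 + 2.9325 + 2.8951 = 9.0361
F = (S − I)·e^(rT) = (112.06 − 9.0361) · e^(0.0771·21/12)
= 103.0239 · e^0.134925 = 103.0239 × 1.144451 = $117.91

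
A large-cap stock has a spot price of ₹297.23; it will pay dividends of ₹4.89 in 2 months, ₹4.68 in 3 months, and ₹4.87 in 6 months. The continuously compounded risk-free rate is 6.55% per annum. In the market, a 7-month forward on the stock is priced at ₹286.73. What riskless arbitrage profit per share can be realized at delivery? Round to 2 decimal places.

₹7.37 per share

PV(dividends) I = 4.89·e^(−0.0655·2/12) + 4.68·e^(−0.0655·3/12) + 4.87·e^(−0.0655·6/12) = 14.1540
Fair forward F* = (S − I)·e^(rT) = (297.23 − 14.1540)·e^0.038208 = 283.0760 × 1.038947 = 294.1010
Market ₹286.73 < fair 294.1010: forward underpriced → reverse cash-and-carry (short the stock, invest proceeds at r, pay the dividends, go long the forward).
Profit at T = |F_mkt − F*| = |286.73 − 294.1010| = ₹7.37 per share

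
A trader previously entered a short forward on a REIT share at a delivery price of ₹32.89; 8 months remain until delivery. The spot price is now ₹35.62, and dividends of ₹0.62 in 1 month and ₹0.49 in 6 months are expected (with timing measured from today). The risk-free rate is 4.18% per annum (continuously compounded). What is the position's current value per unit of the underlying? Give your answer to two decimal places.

PV(remaining dividends) I = 0.62·e^(−0.0418·1/12) + 0.49·e^(−0.0418·6/12) = 1.0977
Current forward F = (S − I)·e^(rT) = (35.62 − 1.0977)·e^(0.0418·8/12) = 34.5223 × 1.028259 = 35.4979
Value (long) = (F − K)·e^(−rT) = (35.4979 − 32.89) × 0.972518 = 2.5362
Short position value = −(long value) = -₹2.54

-₹2.54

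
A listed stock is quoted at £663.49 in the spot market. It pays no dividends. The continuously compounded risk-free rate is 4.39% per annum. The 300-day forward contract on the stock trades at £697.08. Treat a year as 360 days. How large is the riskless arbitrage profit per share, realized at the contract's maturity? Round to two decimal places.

Fair forward: F* = S·e^(carry·T), with carry = r = 0.0439
F* = 663.49 · e^(0.0439 × 300/360) = 663.49 · e^0.036583 = 663.49 × 1.037260 = £688.2116
Market £697.08 > fair £688.2116: forward overpriced → cash-and-carry (buy spot, short the forward).
At maturity, profit = |F_mkt − F*| = |697.08 − 688.2116| = £8.87 per share

£8.87 per share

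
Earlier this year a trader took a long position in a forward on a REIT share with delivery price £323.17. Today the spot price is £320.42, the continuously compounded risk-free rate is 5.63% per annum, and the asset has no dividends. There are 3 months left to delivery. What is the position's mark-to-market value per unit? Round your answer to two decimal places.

£1.77

Current fair forward for the remaining 3 months: F = S·e^(r·T), r = 0.0563
F = 320.42 · e^(0.0563 × 3/12) = 320.42 × 1.014175 = 324.9620
Value of long forward = (F − K)·e^(−rT) = (324.9620 − 323.17) · e^(−0.0563·3/12)
= 1.7920 × 0.986024 = 1.77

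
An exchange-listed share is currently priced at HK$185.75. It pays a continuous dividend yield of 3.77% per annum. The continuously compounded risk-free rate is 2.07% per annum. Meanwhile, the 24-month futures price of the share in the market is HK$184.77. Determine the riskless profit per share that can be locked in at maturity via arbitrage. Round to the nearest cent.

HK$5.23 per share

Fair futures: F* = S·e^(carry·T), with carry = (r − q) = 0.0207 − 0.0377 = -0.0170
F* = 185.75 · e^(-0.0170 × 24/12) = 185.75 · e^-0.034000 = 185.75 × 0.966572 = HK$179.5407
Market HK$184.77 > fair HK$179.5407: forward overpriced → cash-and-carry (buy spot, short the forward).
At maturity, profit = |F_mkt − F*| = |184.77 − 179.5407| = HK$5.23 per share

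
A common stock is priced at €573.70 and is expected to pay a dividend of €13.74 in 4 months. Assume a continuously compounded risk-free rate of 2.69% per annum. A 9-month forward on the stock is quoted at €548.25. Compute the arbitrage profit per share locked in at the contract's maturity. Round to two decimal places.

PV(dividends) I = 13.74·e^(−0.0269·4/12) = 13.6173
Fair forward F* = (S − I)·e^(rT) = (573.70 − 13.6173)·e^0.020175 = 560.0827 × 1.020380 = 571.4972
Market €548.25 < fair 571.4972: forward underpriced → reverse cash-and-carry (short the stock, invest proceeds at r, pay the dividends, go long the forward).
Profit at T = |F_mkt − F*| = |548.25 − 571.4972| = €23.25 per share

€23.25 per share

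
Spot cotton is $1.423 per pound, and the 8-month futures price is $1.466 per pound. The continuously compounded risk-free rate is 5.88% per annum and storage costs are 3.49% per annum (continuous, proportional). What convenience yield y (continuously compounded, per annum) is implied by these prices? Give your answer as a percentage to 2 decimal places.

F = S·e^((r+u−y)T) ⇒ (r+u−y) = ln(F/S)/T
ln(1.466/1.423) = 0.029770; /T ⇒ 0.044655
y = r + u − ln(F/S)/T = 0.0588 + 0.0349 − 0.044655 = 0.049045
y = 4.90%

4.90%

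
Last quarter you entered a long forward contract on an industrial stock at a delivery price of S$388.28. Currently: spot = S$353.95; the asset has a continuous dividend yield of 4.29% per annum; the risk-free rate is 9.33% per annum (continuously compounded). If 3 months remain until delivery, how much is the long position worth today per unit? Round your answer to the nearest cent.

-S$29.15

Current fair forward for the remaining 3 months: F = S·e^((r − q)·T), (r − q) = 0.0933 − 0.0429 = 0.0504
F = 353.95 · e^(0.0504 × 3/12) = 353.95 × 1.012680 = 358.4381
Value of long forward = (F − K)·e^(−rT) = (358.4381 − 388.28) · e^(−0.0933·3/12)
= -29.8419 × 0.976945 = -29.15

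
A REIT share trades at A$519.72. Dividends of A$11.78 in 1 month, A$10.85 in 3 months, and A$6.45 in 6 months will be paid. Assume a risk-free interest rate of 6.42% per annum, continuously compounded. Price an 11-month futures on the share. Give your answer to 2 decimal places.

A$520.85

PV(dividends) I = 11.78·e^(−0.0642·1/12) + 10.85·e^(−0.0642·3/12) + 6.45·e^(−0.0642·6/12)
I = 11.7171 + 10.6772 + 6.2462 = 28.6405
F = (S − I)·e^(rT) = (519.72 − 28.6405) · e^(0.0642·11/12)
= 491.0795 · e^0.058850 = 491.0795 × 1.060616 = A$520.85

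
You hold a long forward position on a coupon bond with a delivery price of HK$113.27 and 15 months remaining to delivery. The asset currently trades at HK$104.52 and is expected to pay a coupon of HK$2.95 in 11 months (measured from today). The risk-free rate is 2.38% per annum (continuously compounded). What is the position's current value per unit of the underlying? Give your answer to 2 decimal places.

-HK$8.32

PV(remaining coupons) I = 2.95·e^(−0.0238·11/12) = 2.8863
Current forward F = (S − I)·e^(rT) = (104.52 − 2.8863)·e^(0.0238·15/12) = 101.6337 × 1.030197 = 104.7027
Value (long) = (F − K)·e^(−rT) = (104.7027 − 113.27) × 0.970688 = -8.3162
Value = -HK$8.32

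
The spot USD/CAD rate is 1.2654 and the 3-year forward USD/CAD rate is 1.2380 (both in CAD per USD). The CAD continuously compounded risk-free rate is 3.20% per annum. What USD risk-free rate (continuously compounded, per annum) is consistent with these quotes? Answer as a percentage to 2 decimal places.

3.93%

F = S·e^((r_CAD − r_USD)T) ⇒ r_USD = r_CAD − ln(F/S)/T
ln(1.2380/1.2654) = -0.021891; /(3) = -0.007297
r_USD = 0.0320 + 0.007297 = 0.039297
r_USD = 3.93%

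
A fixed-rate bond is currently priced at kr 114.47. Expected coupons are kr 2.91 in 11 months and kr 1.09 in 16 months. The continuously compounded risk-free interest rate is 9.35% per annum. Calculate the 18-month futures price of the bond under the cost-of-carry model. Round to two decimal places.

kr 127.52

PV(coupons) I = 2.91·e^(−0.0935·11/12) + 1.09·e^(−0.0935·16/12)
I = 2.6710 + 0.9622 = 3.6332
F = (S − I)·e^(rT) = (114.47 − 3.6332) · e^(0.0935·18/12)
= 110.8368 · e^0.140250 = 110.8368 × 1.150561 = kr 127.52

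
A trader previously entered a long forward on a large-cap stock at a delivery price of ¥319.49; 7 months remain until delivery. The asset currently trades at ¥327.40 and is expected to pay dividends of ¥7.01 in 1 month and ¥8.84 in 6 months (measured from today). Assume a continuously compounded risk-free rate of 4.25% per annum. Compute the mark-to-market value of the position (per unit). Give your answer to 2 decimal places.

¥0.09

PV(remaining dividends) I = 7.01·e^(−0.0425·1/12) + 8.84·e^(−0.0425·6/12) = 15.6393
Current forward F = (S − I)·e^(rT) = (327.40 − 15.6393)·e^(0.0425·7/12) = 311.7607 × 1.025102 = 319.5865
Value (long) = (F − K)·e^(−rT) = (319.5865 − 319.49) × 0.975513 = 0.0941
Value = ¥0.09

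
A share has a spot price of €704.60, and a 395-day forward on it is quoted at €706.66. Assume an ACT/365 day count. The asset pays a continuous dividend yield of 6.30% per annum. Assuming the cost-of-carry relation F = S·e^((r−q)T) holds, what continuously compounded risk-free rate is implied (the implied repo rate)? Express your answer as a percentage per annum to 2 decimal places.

From F = S·e^((r−q)T): (r − q) = ln(F/S)/T
ln(706.66/704.60) = ln(1.002924) = 0.002920
(r − q) = 0.002920 / (395/365) = 0.002698
r = ln(F/S)/T + q = 0.002698 + 0.0630 = 0.065698
r = 6.57%

6.57%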